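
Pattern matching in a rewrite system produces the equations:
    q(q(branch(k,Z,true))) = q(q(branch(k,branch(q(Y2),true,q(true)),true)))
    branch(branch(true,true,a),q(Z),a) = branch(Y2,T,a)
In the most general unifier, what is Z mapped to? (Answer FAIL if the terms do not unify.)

branch(q(branch(true,true,a)),true,q(true))

Decompose q/1: q(branch(k,Z,true)) = q(branch(k,branch(q(Y2),true,q(true)),true)).
Decompose q/1: branch(k,Z,true) = branch(k,branch(q(Y2),true,q(true)),true).
Decompose branch/3: k = k,  Z = branch(q(Y2),true,q(true)),  true = true.
Delete trivial equation k = k.
Bind Z := branch(q(Y2),true,q(true)); substituting into the one remaining equation that mentions Z gives: branch(branch(true,true,a),q(branch(q(Y2),true,q(true))),a) = branch(Y2,T,a).
Delete trivial equation true = true.
Decompose branch/3: branch(true,true,a) = Y2,  q(branch(q(Y2),true,q(true))) = T,  a = a.
Bind Y2 := branch(true,true,a); substituting into the one remaining equation that mentions Y2 gives: q(branch(q(branch(true,true,a)),true,q(true))) = T. Substituting into the earlier binding gives Z := branch(q(branch(true,true,a)),true,q(true)).
Bind T := q(branch(q(branch(true,true,a)),true,q(true))); no other remaining equation mentions T.
Delete trivial equation a = a.
MGU = { Z := branch(q(branch(true,true,a)),true,q(true)), Y2 := branch(true,true,a), T := q(branch(q(branch(true,true,a)),true,q(true))) }, so Z := branch(q(branch(true,true,a)),true,q(true)).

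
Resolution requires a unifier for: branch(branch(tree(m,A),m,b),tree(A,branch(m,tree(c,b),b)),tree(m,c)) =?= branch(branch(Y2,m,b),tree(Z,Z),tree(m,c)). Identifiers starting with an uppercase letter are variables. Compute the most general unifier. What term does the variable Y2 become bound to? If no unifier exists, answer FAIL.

tree(m,branch(m,tree(c,b),b))

Decompose branch/3: branch(tree(m,A),m,b) =?= branch(Y2,m,b),  tree(A,branch(m,tree(c,b),b)) =?= tree(Z,Z),  tree(m,c) =?= tree(m,c).
Decompose branch/3: tree(m,A) =?= Y2,  m =?= m,  b =?= b.
Bind Y2 := tree(m,A); no other remaining equation mentions Y2.
Delete trivial equation m =?= m.
Delete trivial equation b =?= b.
Decompose tree/2: A =?= Z,  branch(m,tree(c,b),b) =?= Z.
Bind A := Z; no other remaining equation mentions A. Substituting into the earlier binding gives Y2 := tree(m,Z).
Bind Z := branch(m,tree(c,b),b); no other remaining equation mentions Z. Substituting into the earlier bindings gives Y2 := tree(m,branch(m,tree(c,b),b)), A := branch(m,tree(c,b),b).
Delete trivial equation tree(m,c) =?= tree(m,c).
MGU = { Y2 := tree(m,branch(m,tree(c,b),b)), A := branch(m,tree(c,b),b), Z := branch(m,tree(c,b),b) }, so Y2 := tree(m,branch(m,tree(c,b),b)).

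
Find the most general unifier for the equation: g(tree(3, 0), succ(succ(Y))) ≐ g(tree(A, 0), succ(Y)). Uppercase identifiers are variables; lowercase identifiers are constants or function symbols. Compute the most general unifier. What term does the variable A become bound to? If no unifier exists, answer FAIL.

FAIL

Decompose g/2: tree(3, 0) ≐ tree(A, 0),  succ(succ(Y)) ≐ succ(Y).
Decompose tree/2: 3 ≐ A,  0 ≐ 0.
Bind A := 3; no other remaining equation mentions A.
Delete trivial equation 0 ≐ 0.
Decompose succ/1: succ(Y) ≐ Y.
Occurs check fails: Y occurs in succ(Y); the equation Y ≐ succ(Y) has no finite solution.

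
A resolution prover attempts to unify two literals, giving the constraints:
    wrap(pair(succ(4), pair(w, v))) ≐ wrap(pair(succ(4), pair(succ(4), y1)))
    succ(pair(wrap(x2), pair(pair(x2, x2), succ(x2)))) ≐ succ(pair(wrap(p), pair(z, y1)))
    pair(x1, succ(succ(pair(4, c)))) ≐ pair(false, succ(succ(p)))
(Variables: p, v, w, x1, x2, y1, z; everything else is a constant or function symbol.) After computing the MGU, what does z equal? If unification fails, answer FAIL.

Decompose wrap/1: pair(succ(4), pair(w, v)) ≐ pair(succ(4), pair(succ(4), y1)).
Decompose pair/2: succ(4) ≐ succ(4),  pair(w, v) ≐ pair(succ(4), y1).
Delete trivial equation succ(4) ≐ succ(4).
Decompose pair/2: w ≐ succ(4),  v ≐ y1.
Bind w := succ(4); no other remaining equation mentions w.
Bind v := y1; no other remaining equation mentions v.
Decompose succ/1: pair(wrap(x2), pair(pair(x2, x2), succ(x2))) ≐ pair(wrap(p), pair(z, y1)).
Decompose pair/2: wrap(x2) ≐ wrap(p),  pair(pair(x2, x2), succ(x2)) ≐ pair(z, y1).
Decompose wrap/1: x2 ≐ p.
Bind x2 := p; substituting into the one remaining equation that mentions x2 gives: pair(pair(p, p), succ(p)) ≐ pair(z, y1).
Decompose pair/2: pair(p, p) ≐ z,  succ(p) ≐ y1.
Bind z := pair(p, p); no other remaining equation mentions z.
Bind y1 := succ(p); no other remaining equation mentions y1. Substituting into the earlier binding gives v := succ(p).
Decompose pair/2: x1 ≐ false,  succ(succ(pair(4, c))) ≐ succ(succ(p)).
Bind x1 := false; no other remaining equation mentions x1.
Decompose succ/1: succ(pair(4, c)) ≐ succ(p).
Decompose succ/1: pair(4, c) ≐ p.
Bind p := pair(4, c). Substituting into the earlier bindings gives v := succ(pair(4, c)), x2 := pair(4, c), z := pair(pair(4, c), pair(4, c)), y1 := succ(pair(4, c)).
MGU = { w -> succ(4), v -> succ(pair(4, c)), x2 -> pair(4, c), z -> pair(pair(4, c), pair(4, c)), y1 -> succ(pair(4, c)), x1 -> false, p -> pair(4, c) }, so z -> pair(pair(4, c), pair(4, c)).

pair(pair(4, c), pair(4, c))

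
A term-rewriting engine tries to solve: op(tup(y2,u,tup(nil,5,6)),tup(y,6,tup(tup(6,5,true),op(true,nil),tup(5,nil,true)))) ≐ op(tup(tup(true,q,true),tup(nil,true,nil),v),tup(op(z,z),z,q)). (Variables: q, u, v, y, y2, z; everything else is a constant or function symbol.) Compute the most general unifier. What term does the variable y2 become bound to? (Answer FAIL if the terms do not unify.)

Decompose op/2: tup(y2,u,tup(nil,5,6)) ≐ tup(tup(true,q,true),tup(nil,true,nil),v),  tup(y,6,tup(tup(6,5,true),op(true,nil),tup(5,nil,true))) ≐ tup(op(z,z),z,q).
Decompose tup/3: y2 ≐ tup(true,q,true),  u ≐ tup(nil,true,nil),  tup(nil,5,6) ≐ v.
Bind y2 := tup(true,q,true); no other remaining equation mentions y2.
Bind u := tup(nil,true,nil); no other remaining equation mentions u.
Bind v := tup(nil,5,6); no other remaining equation mentions v.
Decompose tup/3: y ≐ op(z,z),  6 ≐ z,  tup(tup(6,5,true),op(true,nil),tup(5,nil,true)) ≐ q.
Bind y := op(z,z); no other remaining equation mentions y.
Bind z := 6; no other remaining equation mentions z. Substituting into the earlier binding gives y := op(6,6).
Bind q := tup(tup(6,5,true),op(true,nil),tup(5,nil,true)). Substituting into the earlier binding gives y2 := tup(true,tup(tup(6,5,true),op(true,nil),tup(5,nil,true)),true).
MGU = { y2 := tup(true,tup(tup(6,5,true),op(true,nil),tup(5,nil,true)),true), u := tup(nil,true,nil), v := tup(nil,5,6), y := op(6,6), z := 6, q := tup(tup(6,5,true),op(true,nil),tup(5,nil,true)) }, so y2 := tup(true,tup(tup(6,5,true),op(true,nil),tup(5,nil,true)),true).

tup(true,tup(tup(6,5,true),op(true,nil),tup(5,nil,true)),true)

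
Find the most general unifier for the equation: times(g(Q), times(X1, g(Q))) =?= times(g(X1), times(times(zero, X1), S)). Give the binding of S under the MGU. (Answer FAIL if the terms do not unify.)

FAIL

Decompose times/2: g(Q) =?= g(X1),  times(X1, g(Q)) =?= times(times(zero, X1), S).
Decompose g/1: Q =?= X1.
Bind Q := X1; substituting into the remaining equation gives: times(X1, g(X1)) =?= times(times(zero, X1), S).
Decompose times/2: X1 =?= times(zero, X1),  g(X1) =?= S.
Occurs check fails: X1 occurs in times(zero, X1); the equation X1 =?= times(zero, X1) has no finite solution.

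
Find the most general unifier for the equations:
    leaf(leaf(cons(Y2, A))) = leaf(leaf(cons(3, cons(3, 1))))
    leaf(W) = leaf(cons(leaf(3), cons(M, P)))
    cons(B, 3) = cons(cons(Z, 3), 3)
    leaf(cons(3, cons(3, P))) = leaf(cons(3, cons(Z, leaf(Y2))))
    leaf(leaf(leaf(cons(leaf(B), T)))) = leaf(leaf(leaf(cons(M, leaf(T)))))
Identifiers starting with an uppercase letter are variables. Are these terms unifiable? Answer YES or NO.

Decompose leaf/1: leaf(cons(Y2, A)) = leaf(cons(3, cons(3, 1))).
Decompose leaf/1: cons(Y2, A) = cons(3, cons(3, 1)).
Decompose cons/2: Y2 = 3,  A = cons(3, 1).
Bind Y2 := 3; substituting into the one remaining equation that mentions Y2 gives: leaf(cons(3, cons(3, P))) = leaf(cons(3, cons(Z, leaf(3)))).
Bind A := cons(3, 1); no other remaining equation mentions A.
Decompose leaf/1: W = cons(leaf(3), cons(M, P)).
Bind W := cons(leaf(3), cons(M, P)); no other remaining equation mentions W.
Decompose cons/2: B = cons(Z, 3),  3 = 3.
Bind B := cons(Z, 3); substituting into the one remaining equation that mentions B gives: leaf(leaf(leaf(cons(leaf(cons(Z, 3)), T)))) = leaf(leaf(leaf(cons(M, leaf(T))))).
Delete trivial equation 3 = 3.
Decompose leaf/1: cons(3, cons(3, P)) = cons(3, cons(Z, leaf(3))).
Decompose cons/2: 3 = 3,  cons(3, P) = cons(Z, leaf(3)).
Delete trivial equation 3 = 3.
Decompose cons/2: 3 = Z,  P = leaf(3).
Bind Z := 3; substituting into the one remaining equation that mentions Z gives: leaf(leaf(leaf(cons(leaf(cons(3, 3)), T)))) = leaf(leaf(leaf(cons(M, leaf(T))))). Substituting into the earlier binding gives B := cons(3, 3).
Bind P := leaf(3); no other remaining equation mentions P. Substituting into the earlier binding gives W := cons(leaf(3), cons(M, leaf(3))).
Decompose leaf/1: leaf(leaf(cons(leaf(cons(3, 3)), T))) = leaf(leaf(cons(M, leaf(T)))).
Decompose leaf/1: leaf(cons(leaf(cons(3, 3)), T)) = leaf(cons(M, leaf(T))).
Decompose leaf/1: cons(leaf(cons(3, 3)), T) = cons(M, leaf(T)).
Decompose cons/2: leaf(cons(3, 3)) = M,  T = leaf(T).
Bind M := leaf(cons(3, 3)); no other remaining equation mentions M. Substituting into the earlier binding gives W := cons(leaf(3), cons(leaf(cons(3, 3)), leaf(3))).
Occurs check fails: T occurs in leaf(T); the equation T = leaf(T) has no finite solution.

NO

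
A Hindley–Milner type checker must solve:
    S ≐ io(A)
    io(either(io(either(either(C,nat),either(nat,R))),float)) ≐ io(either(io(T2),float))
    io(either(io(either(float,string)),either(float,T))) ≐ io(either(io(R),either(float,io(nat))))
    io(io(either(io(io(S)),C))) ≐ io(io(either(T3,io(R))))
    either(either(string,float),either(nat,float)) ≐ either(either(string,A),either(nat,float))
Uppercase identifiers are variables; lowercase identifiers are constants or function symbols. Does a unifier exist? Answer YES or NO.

Bind S := io(A); substituting into the one remaining equation that mentions S gives: io(io(either(io(io(io(A))),C))) ≐ io(io(either(T3,io(R)))).
Decompose io/1: either(io(either(either(C,nat),either(nat,R))),float) ≐ either(io(T2),float).
Decompose either/2: io(either(either(C,nat),either(nat,R))) ≐ io(T2),  float ≐ float.
Decompose io/1: either(either(C,nat),either(nat,R)) ≐ T2.
Bind T2 := either(either(C,nat),either(nat,R)); no other remaining equation mentions T2.
Delete trivial equation float ≐ float.
Decompose io/1: either(io(either(float,string)),either(float,T)) ≐ either(io(R),either(float,io(nat))).
Decompose either/2: io(either(float,string)) ≐ io(R),  either(float,T) ≐ either(float,io(nat)).
Decompose io/1: either(float,string) ≐ R.
Bind R := either(float,string); substituting into the one remaining equation that mentions R gives: io(io(either(io(io(io(A))),C))) ≐ io(io(either(T3,io(either(float,string))))). Substituting into the earlier binding gives T2 := either(either(C,nat),either(nat,either(float,string))).
Decompose either/2: float ≐ float,  T ≐ io(nat).
Delete trivial equation float ≐ float.
Bind T := io(nat); no other remaining equation mentions T.
Decompose io/1: io(either(io(io(io(A))),C)) ≐ io(either(T3,io(either(float,string)))).
Decompose io/1: either(io(io(io(A))),C) ≐ either(T3,io(either(float,string))).
Decompose either/2: io(io(io(A))) ≐ T3,  C ≐ io(either(float,string)).
Bind T3 := io(io(io(A))); no other remaining equation mentions T3.
Bind C := io(either(float,string)); no other remaining equation mentions C. Substituting into the earlier binding gives T2 := either(either(io(either(float,string)),nat),either(nat,either(float,string))).
Decompose either/2: either(string,float) ≐ either(string,A),  either(nat,float) ≐ either(nat,float).
Decompose either/2: string ≐ string,  float ≐ A.
Delete trivial equation string ≐ string.
Bind A := float; no other remaining equation mentions A. Substituting into the earlier bindings gives S := io(float), T3 := io(io(io(float))).
Delete trivial equation either(nat,float) ≐ either(nat,float).
No equations remain and no clash or occurs-check failure arose, so a unifier exists.

YES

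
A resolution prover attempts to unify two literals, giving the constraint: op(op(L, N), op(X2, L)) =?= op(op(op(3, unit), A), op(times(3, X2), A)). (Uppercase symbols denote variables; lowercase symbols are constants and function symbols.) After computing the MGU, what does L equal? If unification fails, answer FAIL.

Decompose op/2: op(L, N) =?= op(op(3, unit), A),  op(X2, L) =?= op(times(3, X2), A).
Decompose op/2: L =?= op(3, unit),  N =?= A.
Bind L := op(3, unit); substituting into the one remaining equation that mentions L gives: op(X2, op(3, unit)) =?= op(times(3, X2), A).
Bind N := A; no other remaining equation mentions N.
Decompose op/2: X2 =?= times(3, X2),  op(3, unit) =?= A.
Occurs check fails: X2 occurs in times(3, X2); the equation X2 =?= times(3, X2) has no finite solution.

FAIL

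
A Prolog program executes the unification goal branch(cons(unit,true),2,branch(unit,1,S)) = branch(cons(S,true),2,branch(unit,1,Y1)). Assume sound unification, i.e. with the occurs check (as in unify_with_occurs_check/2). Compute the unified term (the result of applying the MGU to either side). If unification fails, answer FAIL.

Decompose branch/3: cons(unit,true) = cons(S,true),  2 = 2,  branch(unit,1,S) = branch(unit,1,Y1).
Decompose cons/2: unit = S,  true = true.
Bind S := unit; substituting into the one remaining equation that mentions S gives: branch(unit,1,unit) = branch(unit,1,Y1).
Delete trivial equation true = true.
Delete trivial equation 2 = 2.
Decompose branch/3: unit = unit,  1 = 1,  unit = Y1.
Delete trivial equation unit = unit.
Delete trivial equation 1 = 1.
Bind Y1 := unit.
Applying the MGU to either side gives branch(cons(unit,true),2,branch(unit,1,unit)).

branch(cons(unit,true),2,branch(unit,1,unit))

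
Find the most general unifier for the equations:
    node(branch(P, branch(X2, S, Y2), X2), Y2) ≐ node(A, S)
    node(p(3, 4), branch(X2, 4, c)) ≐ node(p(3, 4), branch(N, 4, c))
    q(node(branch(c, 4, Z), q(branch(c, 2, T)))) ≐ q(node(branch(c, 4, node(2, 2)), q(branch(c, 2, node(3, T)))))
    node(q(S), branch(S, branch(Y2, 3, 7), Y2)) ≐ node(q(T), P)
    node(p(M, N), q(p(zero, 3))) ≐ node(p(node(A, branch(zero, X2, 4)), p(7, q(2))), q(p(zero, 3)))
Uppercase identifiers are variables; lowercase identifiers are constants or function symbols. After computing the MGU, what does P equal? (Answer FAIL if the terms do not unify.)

FAIL

Decompose node/2: branch(P, branch(X2, S, Y2), X2) ≐ A,  Y2 ≐ S.
Bind A := branch(P, branch(X2, S, Y2), X2); substituting into the one remaining equation that mentions A gives: node(p(M, N), q(p(zero, 3))) ≐ node(p(node(branch(P, branch(X2, S, Y2), X2), branch(zero, X2, 4)), p(7, q(2))), q(p(zero, 3))).
Bind Y2 := S; substituting into the 2 remaining equations that mention Y2 gives: node(q(S), branch(S, branch(S, 3, 7), S)) ≐ node(q(T), P),  node(p(M, N), q(p(zero, 3))) ≐ node(p(node(branch(P, branch(X2, S, S), X2), branch(zero, X2, 4)), p(7, q(2))), q(p(zero, 3))). Substituting into the earlier binding gives A := branch(P, branch(X2, S, S), X2).
Decompose node/2: p(3, 4) ≐ p(3, 4),  branch(X2, 4, c) ≐ branch(N, 4, c).
Delete trivial equation p(3, 4) ≐ p(3, 4).
Decompose branch/3: X2 ≐ N,  4 ≐ 4,  c ≐ c.
Bind X2 := N; substituting into the one remaining equation that mentions X2 gives: node(p(M, N), q(p(zero, 3))) ≐ node(p(node(branch(P, branch(N, S, S), N), branch(zero, N, 4)), p(7, q(2))), q(p(zero, 3))). Substituting into the earlier binding gives A := branch(P, branch(N, S, S), N).
Delete trivial equation 4 ≐ 4.
Delete trivial equation c ≐ c.
Decompose q/1: node(branch(c, 4, Z), q(branch(c, 2, T))) ≐ node(branch(c, 4, node(2, 2)), q(branch(c, 2, node(3, T)))).
Decompose node/2: branch(c, 4, Z) ≐ branch(c, 4, node(2, 2)),  q(branch(c, 2, T)) ≐ q(branch(c, 2, node(3, T))).
Decompose branch/3: c ≐ c,  4 ≐ 4,  Z ≐ node(2, 2).
Delete trivial equation c ≐ c.
Delete trivial equation 4 ≐ 4.
Bind Z := node(2, 2); no other remaining equation mentions Z.
Decompose q/1: branch(c, 2, T) ≐ branch(c, 2, node(3, T)).
Decompose branch/3: c ≐ c,  2 ≐ 2,  T ≐ node(3, T).
Delete trivial equation c ≐ c.
Delete trivial equation 2 ≐ 2.
Occurs check fails: T occurs in node(3, T); the equation T ≐ node(3, T) has no finite solution.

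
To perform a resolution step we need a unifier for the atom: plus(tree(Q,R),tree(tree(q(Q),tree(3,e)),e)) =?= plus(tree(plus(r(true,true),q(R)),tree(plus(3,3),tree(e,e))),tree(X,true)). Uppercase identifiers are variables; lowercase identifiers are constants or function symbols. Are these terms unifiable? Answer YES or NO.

NO

Decompose plus/2: tree(Q,R) =?= tree(plus(r(true,true),q(R)),tree(plus(3,3),tree(e,e))),  tree(tree(q(Q),tree(3,e)),e) =?= tree(X,true).
Decompose tree/2: Q =?= plus(r(true,true),q(R)),  R =?= tree(plus(3,3),tree(e,e)).
Bind Q := plus(r(true,true),q(R)); substituting into the one remaining equation that mentions Q gives: tree(tree(q(plus(r(true,true),q(R))),tree(3,e)),e) =?= tree(X,true).
Bind R := tree(plus(3,3),tree(e,e)); substituting into the remaining equation gives: tree(tree(q(plus(r(true,true),q(tree(plus(3,3),tree(e,e))))),tree(3,e)),e) =?= tree(X,true). Substituting into the earlier binding gives Q := plus(r(true,true),q(tree(plus(3,3),tree(e,e)))).
Decompose tree/2: tree(q(plus(r(true,true),q(tree(plus(3,3),tree(e,e))))),tree(3,e)) =?= X,  e =?= true.
Bind X := tree(q(plus(r(true,true),q(tree(plus(3,3),tree(e,e))))),tree(3,e)); no other remaining equation mentions X.
Clash: constants e and true differ; no unifier exists.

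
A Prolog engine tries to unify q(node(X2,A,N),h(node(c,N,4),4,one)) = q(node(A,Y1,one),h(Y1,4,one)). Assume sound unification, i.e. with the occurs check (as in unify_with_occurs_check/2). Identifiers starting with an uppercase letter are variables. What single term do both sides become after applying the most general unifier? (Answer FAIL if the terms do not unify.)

q(node(node(c,one,4),node(c,one,4),one),h(node(c,one,4),4,one))

Decompose q/2: node(X2,A,N) = node(A,Y1,one),  h(node(c,N,4),4,one) = h(Y1,4,one).
Decompose node/3: X2 = A,  A = Y1,  N = one.
Bind X2 := A; no other remaining equation mentions X2.
Bind A := Y1; no other remaining equation mentions A. Substituting into the earlier binding gives X2 := Y1.
Bind N := one; substituting into the remaining equation gives: h(node(c,one,4),4,one) = h(Y1,4,one).
Decompose h/3: node(c,one,4) = Y1,  4 = 4,  one = one.
Bind Y1 := node(c,one,4); no other remaining equation mentions Y1. Substituting into the earlier bindings gives X2 := node(c,one,4), A := node(c,one,4).
Delete trivial equation 4 = 4.
Delete trivial equation one = one.
Applying the MGU to either side gives q(node(node(c,one,4),node(c,one,4),one),h(node(c,one,4),4,one)).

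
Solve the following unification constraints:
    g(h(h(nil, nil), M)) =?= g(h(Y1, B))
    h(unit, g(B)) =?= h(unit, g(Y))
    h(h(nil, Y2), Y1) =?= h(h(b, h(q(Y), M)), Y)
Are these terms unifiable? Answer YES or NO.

NO

Decompose g/1: h(h(nil, nil), M) =?= h(Y1, B).
Decompose h/2: h(nil, nil) =?= Y1,  M =?= B.
Bind Y1 := h(nil, nil); substituting into the one remaining equation that mentions Y1 gives: h(h(nil, Y2), h(nil, nil)) =?= h(h(b, h(q(Y), M)), Y).
Bind M := B; substituting into the one remaining equation that mentions M gives: h(h(nil, Y2), h(nil, nil)) =?= h(h(b, h(q(Y), B)), Y).
Decompose h/2: unit =?= unit,  g(B) =?= g(Y).
Delete trivial equation unit =?= unit.
Decompose g/1: B =?= Y.
Bind B := Y; substituting into the remaining equation gives: h(h(nil, Y2), h(nil, nil)) =?= h(h(b, h(q(Y), Y)), Y). Substituting into the earlier binding gives M := Y.
Decompose h/2: h(nil, Y2) =?= h(b, h(q(Y), Y)),  h(nil, nil) =?= Y.
Decompose h/2: nil =?= b,  Y2 =?= h(q(Y), Y).
Clash: constants nil and b differ; no unifier exists.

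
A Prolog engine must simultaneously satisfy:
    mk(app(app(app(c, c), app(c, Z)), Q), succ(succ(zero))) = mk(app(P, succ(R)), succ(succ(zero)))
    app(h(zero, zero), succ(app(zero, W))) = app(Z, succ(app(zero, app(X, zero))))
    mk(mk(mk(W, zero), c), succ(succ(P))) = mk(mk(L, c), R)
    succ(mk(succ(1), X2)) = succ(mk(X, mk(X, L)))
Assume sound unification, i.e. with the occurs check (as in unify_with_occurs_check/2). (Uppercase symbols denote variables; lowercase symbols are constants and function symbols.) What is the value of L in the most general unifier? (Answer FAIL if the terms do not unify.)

mk(app(succ(1), zero), zero)

Decompose mk/2: app(app(app(c, c), app(c, Z)), Q) = app(P, succ(R)),  succ(succ(zero)) = succ(succ(zero)).
Decompose app/2: app(app(c, c), app(c, Z)) = P,  Q = succ(R).
Bind P := app(app(c, c), app(c, Z)); substituting into the one remaining equation that mentions P gives: mk(mk(mk(W, zero), c), succ(succ(app(app(c, c), app(c, Z))))) = mk(mk(L, c), R).
Bind Q := succ(R); no other remaining equation mentions Q.
Delete trivial equation succ(succ(zero)) = succ(succ(zero)).
Decompose app/2: h(zero, zero) = Z,  succ(app(zero, W)) = succ(app(zero, app(X, zero))).
Bind Z := h(zero, zero); substituting into the one remaining equation that mentions Z gives: mk(mk(mk(W, zero), c), succ(succ(app(app(c, c), app(c, h(zero, zero)))))) = mk(mk(L, c), R). Substituting into the earlier binding gives P := app(app(c, c), app(c, h(zero, zero))).
Decompose succ/1: app(zero, W) = app(zero, app(X, zero)).
Decompose app/2: zero = zero,  W = app(X, zero).
Delete trivial equation zero = zero.
Bind W := app(X, zero); substituting into the one remaining equation that mentions W gives: mk(mk(mk(app(X, zero), zero), c), succ(succ(app(app(c, c), app(c, h(zero, zero)))))) = mk(mk(L, c), R).
Decompose mk/2: mk(mk(app(X, zero), zero), c) = mk(L, c),  succ(succ(app(app(c, c), app(c, h(zero, zero))))) = R.
Decompose mk/2: mk(app(X, zero), zero) = L,  c = c.
Bind L := mk(app(X, zero), zero); substituting into the one remaining equation that mentions L gives: succ(mk(succ(1), X2)) = succ(mk(X, mk(X, mk(app(X, zero), zero)))).
Delete trivial equation c = c.
Bind R := succ(succ(app(app(c, c), app(c, h(zero, zero))))); no other remaining equation mentions R. Substituting into the earlier binding gives Q := succ(succ(succ(app(app(c, c), app(c, h(zero, zero)))))).
Decompose succ/1: mk(succ(1), X2) = mk(X, mk(X, mk(app(X, zero), zero))).
Decompose mk/2: succ(1) = X,  X2 = mk(X, mk(app(X, zero), zero)).
Bind X := succ(1); substituting into the remaining equation gives: X2 = mk(succ(1), mk(app(succ(1), zero), zero)). Substituting into the earlier bindings gives W := app(succ(1), zero), L := mk(app(succ(1), zero), zero).
Bind X2 := mk(succ(1), mk(app(succ(1), zero), zero)).
MGU = { P = app(app(c, c), app(c, h(zero, zero))), Q = succ(succ(succ(app(app(c, c), app(c, h(zero, zero)))))), Z = h(zero, zero), W = app(succ(1), zero), L = mk(app(succ(1), zero), zero), R = succ(succ(app(app(c, c), app(c, h(zero, zero))))), X = succ(1), X2 = mk(succ(1), mk(app(succ(1), zero), zero)) }, so L = mk(app(succ(1), zero), zero).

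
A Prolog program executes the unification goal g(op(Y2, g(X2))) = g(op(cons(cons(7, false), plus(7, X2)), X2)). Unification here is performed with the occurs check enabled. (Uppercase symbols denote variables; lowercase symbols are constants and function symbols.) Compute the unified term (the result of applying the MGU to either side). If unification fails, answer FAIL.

Decompose g/1: op(Y2, g(X2)) = op(cons(cons(7, false), plus(7, X2)), X2).
Decompose op/2: Y2 = cons(cons(7, false), plus(7, X2)),  g(X2) = X2.
Bind Y2 := cons(cons(7, false), plus(7, X2)); no other remaining equation mentions Y2.
Occurs check fails: X2 occurs in g(X2); the equation X2 = g(X2) has no finite solution.

FAIL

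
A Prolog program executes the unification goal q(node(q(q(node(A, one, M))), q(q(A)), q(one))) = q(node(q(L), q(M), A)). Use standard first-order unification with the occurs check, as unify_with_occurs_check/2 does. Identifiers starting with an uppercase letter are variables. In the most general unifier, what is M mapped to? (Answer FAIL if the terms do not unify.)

Decompose q/1: node(q(q(node(A, one, M))), q(q(A)), q(one)) = node(q(L), q(M), A).
Decompose node/3: q(q(node(A, one, M))) = q(L),  q(q(A)) = q(M),  q(one) = A.
Decompose q/1: q(node(A, one, M)) = L.
Bind L := q(node(A, one, M)); no other remaining equation mentions L.
Decompose q/1: q(A) = M.
Bind M := q(A); no other remaining equation mentions M. Substituting into the earlier binding gives L := q(node(A, one, q(A))).
Bind A := q(one). Substituting into the earlier bindings gives L := q(node(q(one), one, q(q(one)))), M := q(q(one)).
MGU = { L -> q(node(q(one), one, q(q(one)))), M -> q(q(one)), A -> q(one) }, so M -> q(q(one)).

q(q(one))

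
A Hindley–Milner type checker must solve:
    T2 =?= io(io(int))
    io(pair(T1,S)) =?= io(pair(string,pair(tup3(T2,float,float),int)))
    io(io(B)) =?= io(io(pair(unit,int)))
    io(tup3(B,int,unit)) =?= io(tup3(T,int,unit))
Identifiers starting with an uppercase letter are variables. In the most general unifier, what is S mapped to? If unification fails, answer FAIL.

pair(tup3(io(io(int)),float,float),int)

Bind T2 := io(io(int)); substituting into the one remaining equation that mentions T2 gives: io(pair(T1,S)) =?= io(pair(string,pair(tup3(io(io(int)),float,float),int))).
Decompose io/1: pair(T1,S) =?= pair(string,pair(tup3(io(io(int)),float,float),int)).
Decompose pair/2: T1 =?= string,  S =?= pair(tup3(io(io(int)),float,float),int).
Bind T1 := string; no other remaining equation mentions T1.
Bind S := pair(tup3(io(io(int)),float,float),int); no other remaining equation mentions S.
Decompose io/1: io(B) =?= io(pair(unit,int)).
Decompose io/1: B =?= pair(unit,int).
Bind B := pair(unit,int); substituting into the remaining equation gives: io(tup3(pair(unit,int),int,unit)) =?= io(tup3(T,int,unit)).
Decompose io/1: tup3(pair(unit,int),int,unit) =?= tup3(T,int,unit).
Decompose tup3/3: pair(unit,int) =?= T,  int =?= int,  unit =?= unit.
Bind T := pair(unit,int); no other remaining equation mentions T.
Delete trivial equation int =?= int.
Delete trivial equation unit =?= unit.
MGU = { T2 := io(io(int)), T1 := string, S := pair(tup3(io(io(int)),float,float),int), B := pair(unit,int), T := pair(unit,int) }, so S := pair(tup3(io(io(int)),float,float),int).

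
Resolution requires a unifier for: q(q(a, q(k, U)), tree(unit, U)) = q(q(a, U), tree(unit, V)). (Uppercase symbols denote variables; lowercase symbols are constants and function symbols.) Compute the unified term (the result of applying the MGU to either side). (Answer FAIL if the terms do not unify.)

Decompose q/2: q(a, q(k, U)) = q(a, U),  tree(unit, U) = tree(unit, V).
Decompose q/2: a = a,  q(k, U) = U.
Delete trivial equation a = a.
Occurs check fails: U occurs in q(k, U); the equation U = q(k, U) has no finite solution.

FAIL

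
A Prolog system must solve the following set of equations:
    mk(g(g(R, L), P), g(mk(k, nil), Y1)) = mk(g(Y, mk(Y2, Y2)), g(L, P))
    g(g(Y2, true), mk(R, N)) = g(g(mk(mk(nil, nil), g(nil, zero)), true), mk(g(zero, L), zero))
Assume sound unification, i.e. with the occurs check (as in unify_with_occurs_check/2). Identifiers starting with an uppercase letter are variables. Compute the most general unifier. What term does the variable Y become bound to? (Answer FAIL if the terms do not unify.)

g(g(zero, mk(k, nil)), mk(k, nil))

Decompose mk/2: g(g(R, L), P) = g(Y, mk(Y2, Y2)),  g(mk(k, nil), Y1) = g(L, P).
Decompose g/2: g(R, L) = Y,  P = mk(Y2, Y2).
Bind Y := g(R, L); no other remaining equation mentions Y.
Bind P := mk(Y2, Y2); substituting into the one remaining equation that mentions P gives: g(mk(k, nil), Y1) = g(L, mk(Y2, Y2)).
Decompose g/2: mk(k, nil) = L,  Y1 = mk(Y2, Y2).
Bind L := mk(k, nil); substituting into the one remaining equation that mentions L gives: g(g(Y2, true), mk(R, N)) = g(g(mk(mk(nil, nil), g(nil, zero)), true), mk(g(zero, mk(k, nil)), zero)). Substituting into the earlier binding gives Y := g(R, mk(k, nil)).
Bind Y1 := mk(Y2, Y2); no other remaining equation mentions Y1.
Decompose g/2: g(Y2, true) = g(mk(mk(nil, nil), g(nil, zero)), true),  mk(R, N) = mk(g(zero, mk(k, nil)), zero).
Decompose g/2: Y2 = mk(mk(nil, nil), g(nil, zero)),  true = true.
Bind Y2 := mk(mk(nil, nil), g(nil, zero)); no other remaining equation mentions Y2. Substituting into the earlier bindings gives P := mk(mk(mk(nil, nil), g(nil, zero)), mk(mk(nil, nil), g(nil, zero))), Y1 := mk(mk(mk(nil, nil), g(nil, zero)), mk(mk(nil, nil), g(nil, zero))).
Delete trivial equation true = true.
Decompose mk/2: R = g(zero, mk(k, nil)),  N = zero.
Bind R := g(zero, mk(k, nil)); no other remaining equation mentions R. Substituting into the earlier binding gives Y := g(g(zero, mk(k, nil)), mk(k, nil)).
Bind N := zero.
MGU = { Y = g(g(zero, mk(k, nil)), mk(k, nil)), P = mk(mk(mk(nil, nil), g(nil, zero)), mk(mk(nil, nil), g(nil, zero))), L = mk(k, nil), Y1 = mk(mk(mk(nil, nil), g(nil, zero)), mk(mk(nil, nil), g(nil, zero))), Y2 = mk(mk(nil, nil), g(nil, zero)), R = g(zero, mk(k, nil)), N = zero }, so Y = g(g(zero, mk(k, nil)), mk(k, nil)).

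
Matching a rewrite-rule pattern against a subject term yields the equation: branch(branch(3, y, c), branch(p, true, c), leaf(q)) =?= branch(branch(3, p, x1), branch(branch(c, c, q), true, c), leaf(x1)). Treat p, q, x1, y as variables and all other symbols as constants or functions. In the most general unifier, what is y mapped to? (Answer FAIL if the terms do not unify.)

Decompose branch/3: branch(3, y, c) =?= branch(3, p, x1),  branch(p, true, c) =?= branch(branch(c, c, q), true, c),  leaf(q) =?= leaf(x1).
Decompose branch/3: 3 =?= 3,  y =?= p,  c =?= x1.
Delete trivial equation 3 =?= 3.
Bind y := p; no other remaining equation mentions y.
Bind x1 := c; substituting into the one remaining equation that mentions x1 gives: leaf(q) =?= leaf(c).
Decompose branch/3: p =?= branch(c, c, q),  true =?= true,  c =?= c.
Bind p := branch(c, c, q); no other remaining equation mentions p. Substituting into the earlier binding gives y := branch(c, c, q).
Delete trivial equation true =?= true.
Delete trivial equation c =?= c.
Decompose leaf/1: q =?= c.
Bind q := c. Substituting into the earlier bindings gives y := branch(c, c, c), p := branch(c, c, c).
MGU = { y -> branch(c, c, c), x1 -> c, p -> branch(c, c, c), q -> c }, so y -> branch(c, c, c).

branch(c, c, c)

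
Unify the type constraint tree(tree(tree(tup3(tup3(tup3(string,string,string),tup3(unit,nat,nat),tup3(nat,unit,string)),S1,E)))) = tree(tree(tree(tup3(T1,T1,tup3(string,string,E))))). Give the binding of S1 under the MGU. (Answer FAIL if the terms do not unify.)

FAIL

Decompose tree/1: tree(tree(tup3(tup3(tup3(string,string,string),tup3(unit,nat,nat),tup3(nat,unit,string)),S1,E))) = tree(tree(tup3(T1,T1,tup3(string,string,E)))).
Decompose tree/1: tree(tup3(tup3(tup3(string,string,string),tup3(unit,nat,nat),tup3(nat,unit,string)),S1,E)) = tree(tup3(T1,T1,tup3(string,string,E))).
Decompose tree/1: tup3(tup3(tup3(string,string,string),tup3(unit,nat,nat),tup3(nat,unit,string)),S1,E) = tup3(T1,T1,tup3(string,string,E)).
Decompose tup3/3: tup3(tup3(string,string,string),tup3(unit,nat,nat),tup3(nat,unit,string)) = T1,  S1 = T1,  E = tup3(string,string,E).
Bind T1 := tup3(tup3(string,string,string),tup3(unit,nat,nat),tup3(nat,unit,string)); substituting into the one remaining equation that mentions T1 gives: S1 = tup3(tup3(string,string,string),tup3(unit,nat,nat),tup3(nat,unit,string)).
Bind S1 := tup3(tup3(string,string,string),tup3(unit,nat,nat),tup3(nat,unit,string)); no other remaining equation mentions S1.
Occurs check fails: E occurs in tup3(string,string,E); the equation E = tup3(string,string,E) has no finite solution.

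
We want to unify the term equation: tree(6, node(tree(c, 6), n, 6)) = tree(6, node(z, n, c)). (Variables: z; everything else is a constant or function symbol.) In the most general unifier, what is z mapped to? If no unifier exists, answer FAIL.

FAIL

Decompose tree/2: 6 = 6,  node(tree(c, 6), n, 6) = node(z, n, c).
Delete trivial equation 6 = 6.
Decompose node/3: tree(c, 6) = z,  n = n,  6 = c.
Bind z := tree(c, 6); no other remaining equation mentions z.
Delete trivial equation n = n.
Clash: constants 6 and c differ; no unifier exists.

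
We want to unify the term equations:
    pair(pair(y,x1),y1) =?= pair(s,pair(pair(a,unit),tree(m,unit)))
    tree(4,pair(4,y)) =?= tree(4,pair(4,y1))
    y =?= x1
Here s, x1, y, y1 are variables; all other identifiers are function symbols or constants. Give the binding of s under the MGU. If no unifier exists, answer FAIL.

Decompose pair/2: pair(y,x1) =?= s,  y1 =?= pair(pair(a,unit),tree(m,unit)).
Bind s := pair(y,x1); no other remaining equation mentions s.
Bind y1 := pair(pair(a,unit),tree(m,unit)); substituting into the one remaining equation that mentions y1 gives: tree(4,pair(4,y)) =?= tree(4,pair(4,pair(pair(a,unit),tree(m,unit)))).
Decompose tree/2: 4 =?= 4,  pair(4,y) =?= pair(4,pair(pair(a,unit),tree(m,unit))).
Delete trivial equation 4 =?= 4.
Decompose pair/2: 4 =?= 4,  y =?= pair(pair(a,unit),tree(m,unit)).
Delete trivial equation 4 =?= 4.
Bind y := pair(pair(a,unit),tree(m,unit)); substituting into the remaining equation gives: pair(pair(a,unit),tree(m,unit)) =?= x1. Substituting into the earlier binding gives s := pair(pair(pair(a,unit),tree(m,unit)),x1).
Bind x1 := pair(pair(a,unit),tree(m,unit)). Substituting into the earlier binding gives s := pair(pair(pair(a,unit),tree(m,unit)),pair(pair(a,unit),tree(m,unit))).
MGU = { s := pair(pair(pair(a,unit),tree(m,unit)),pair(pair(a,unit),tree(m,unit))), y1 := pair(pair(a,unit),tree(m,unit)), y := pair(pair(a,unit),tree(m,unit)), x1 := pair(pair(a,unit),tree(m,unit)) }, so s := pair(pair(pair(a,unit),tree(m,unit)),pair(pair(a,unit),tree(m,unit))).

pair(pair(pair(a,unit),tree(m,unit)),pair(pair(a,unit),tree(m,unit)))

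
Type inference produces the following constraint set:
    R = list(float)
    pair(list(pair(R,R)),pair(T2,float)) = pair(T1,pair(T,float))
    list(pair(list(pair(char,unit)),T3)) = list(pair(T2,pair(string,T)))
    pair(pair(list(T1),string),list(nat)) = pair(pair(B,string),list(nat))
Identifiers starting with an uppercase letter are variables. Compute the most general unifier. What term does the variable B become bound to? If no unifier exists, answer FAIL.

Bind R := list(float); substituting into the one remaining equation that mentions R gives: pair(list(pair(list(float),list(float))),pair(T2,float)) = pair(T1,pair(T,float)).
Decompose pair/2: list(pair(list(float),list(float))) = T1,  pair(T2,float) = pair(T,float).
Bind T1 := list(pair(list(float),list(float))); substituting into the one remaining equation that mentions T1 gives: pair(pair(list(list(pair(list(float),list(float)))),string),list(nat)) = pair(pair(B,string),list(nat)).
Decompose pair/2: T2 = T,  float = float.
Bind T2 := T; substituting into the one remaining equation that mentions T2 gives: list(pair(list(pair(char,unit)),T3)) = list(pair(T,pair(string,T))).
Delete trivial equation float = float.
Decompose list/1: pair(list(pair(char,unit)),T3) = pair(T,pair(string,T)).
Decompose pair/2: list(pair(char,unit)) = T,  T3 = pair(string,T).
Bind T := list(pair(char,unit)); substituting into the one remaining equation that mentions T gives: T3 = pair(string,list(pair(char,unit))). Substituting into the earlier binding gives T2 := list(pair(char,unit)).
Bind T3 := pair(string,list(pair(char,unit))); no other remaining equation mentions T3.
Decompose pair/2: pair(list(list(pair(list(float),list(float)))),string) = pair(B,string),  list(nat) = list(nat).
Decompose pair/2: list(list(pair(list(float),list(float)))) = B,  string = string.
Bind B := list(list(pair(list(float),list(float)))); no other remaining equation mentions B.
Delete trivial equation string = string.
Delete trivial equation list(nat) = list(nat).
MGU = { R ↦ list(float), T1 ↦ list(pair(list(float),list(float))), T2 ↦ list(pair(char,unit)), T ↦ list(pair(char,unit)), T3 ↦ pair(string,list(pair(char,unit))), B ↦ list(list(pair(list(float),list(float)))) }, so B ↦ list(list(pair(list(float),list(float)))).

list(list(pair(list(float),list(float))))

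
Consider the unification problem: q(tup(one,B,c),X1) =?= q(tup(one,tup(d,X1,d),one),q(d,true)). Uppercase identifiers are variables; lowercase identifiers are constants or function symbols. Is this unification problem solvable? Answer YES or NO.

Decompose q/2: tup(one,B,c) =?= tup(one,tup(d,X1,d),one),  X1 =?= q(d,true).
Decompose tup/3: one =?= one,  B =?= tup(d,X1,d),  c =?= one.
Delete trivial equation one =?= one.
Bind B := tup(d,X1,d); no other remaining equation mentions B.
Clash: constants c and one differ; no unifier exists.

NO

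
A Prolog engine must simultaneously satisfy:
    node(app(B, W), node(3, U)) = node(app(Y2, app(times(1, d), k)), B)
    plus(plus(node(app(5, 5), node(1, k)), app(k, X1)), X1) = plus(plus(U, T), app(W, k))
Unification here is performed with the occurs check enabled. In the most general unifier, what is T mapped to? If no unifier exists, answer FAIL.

Decompose node/2: app(B, W) = app(Y2, app(times(1, d), k)),  node(3, U) = B.
Decompose app/2: B = Y2,  W = app(times(1, d), k).
Bind B := Y2; substituting into the one remaining equation that mentions B gives: node(3, U) = Y2.
Bind W := app(times(1, d), k); substituting into the one remaining equation that mentions W gives: plus(plus(node(app(5, 5), node(1, k)), app(k, X1)), X1) = plus(plus(U, T), app(app(times(1, d), k), k)).
Bind Y2 := node(3, U); no other remaining equation mentions Y2. Substituting into the earlier binding gives B := node(3, U).
Decompose plus/2: plus(node(app(5, 5), node(1, k)), app(k, X1)) = plus(U, T),  X1 = app(app(times(1, d), k), k).
Decompose plus/2: node(app(5, 5), node(1, k)) = U,  app(k, X1) = T.
Bind U := node(app(5, 5), node(1, k)); no other remaining equation mentions U. Substituting into the earlier bindings gives B := node(3, node(app(5, 5), node(1, k))), Y2 := node(3, node(app(5, 5), node(1, k))).
Bind T := app(k, X1); no other remaining equation mentions T.
Bind X1 := app(app(times(1, d), k), k). Substituting into the earlier binding gives T := app(k, app(app(times(1, d), k), k)).
MGU = { B -> node(3, node(app(5, 5), node(1, k))), W -> app(times(1, d), k), Y2 -> node(3, node(app(5, 5), node(1, k))), U -> node(app(5, 5), node(1, k)), T -> app(k, app(app(times(1, d), k), k)), X1 -> app(app(times(1, d), k), k) }, so T -> app(k, app(app(times(1, d), k), k)).

app(k, app(app(times(1, d), k), k))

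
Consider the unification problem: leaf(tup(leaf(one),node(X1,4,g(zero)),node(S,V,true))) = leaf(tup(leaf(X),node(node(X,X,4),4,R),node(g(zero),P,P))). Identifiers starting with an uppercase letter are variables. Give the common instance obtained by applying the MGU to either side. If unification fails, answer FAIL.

leaf(tup(leaf(one),node(node(one,one,4),4,g(zero)),node(g(zero),true,true)))

Decompose leaf/1: tup(leaf(one),node(X1,4,g(zero)),node(S,V,true)) = tup(leaf(X),node(node(X,X,4),4,R),node(g(zero),P,P)).
Decompose tup/3: leaf(one) = leaf(X),  node(X1,4,g(zero)) = node(node(X,X,4),4,R),  node(S,V,true) = node(g(zero),P,P).
Decompose leaf/1: one = X.
Bind X := one; substituting into the one remaining equation that mentions X gives: node(X1,4,g(zero)) = node(node(one,one,4),4,R).
Decompose node/3: X1 = node(one,one,4),  4 = 4,  g(zero) = R.
Bind X1 := node(one,one,4); no other remaining equation mentions X1.
Delete trivial equation 4 = 4.
Bind R := g(zero); no other remaining equation mentions R.
Decompose node/3: S = g(zero),  V = P,  true = P.
Bind S := g(zero); no other remaining equation mentions S.
Bind V := P; no other remaining equation mentions V.
Bind P := true. Substituting into the earlier binding gives V := true.
Applying the MGU to either side gives leaf(tup(leaf(one),node(node(one,one,4),4,g(zero)),node(g(zero),true,true))).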